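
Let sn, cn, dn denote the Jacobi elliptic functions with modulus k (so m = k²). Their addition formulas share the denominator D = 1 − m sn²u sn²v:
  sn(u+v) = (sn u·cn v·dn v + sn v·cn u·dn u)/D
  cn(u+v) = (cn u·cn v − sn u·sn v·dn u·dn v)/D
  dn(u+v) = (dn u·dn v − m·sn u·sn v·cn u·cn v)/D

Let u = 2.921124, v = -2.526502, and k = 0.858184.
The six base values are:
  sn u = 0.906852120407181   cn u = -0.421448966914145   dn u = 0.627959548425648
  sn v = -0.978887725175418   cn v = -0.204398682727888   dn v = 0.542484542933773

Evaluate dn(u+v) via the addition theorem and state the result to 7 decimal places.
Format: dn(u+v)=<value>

dn(u+v)=0.9460007

m = k² = 0.736479777856
D = 1 − m·sn²u·sn²v = 0.4196372398166612
dn(u+v) = (dn u·dn v − m·sn u·sn v·cn u·cn v)/D = 0.396977132482562/0.4196372398166612 = 0.9460007235201542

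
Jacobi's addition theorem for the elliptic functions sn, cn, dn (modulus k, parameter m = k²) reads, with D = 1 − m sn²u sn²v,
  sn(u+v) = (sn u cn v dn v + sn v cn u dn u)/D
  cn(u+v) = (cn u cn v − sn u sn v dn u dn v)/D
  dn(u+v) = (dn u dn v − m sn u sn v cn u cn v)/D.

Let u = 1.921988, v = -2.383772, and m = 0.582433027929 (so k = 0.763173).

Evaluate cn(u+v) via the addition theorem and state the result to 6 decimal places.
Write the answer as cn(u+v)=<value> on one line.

sn u = 0.9999829406356419, cn u = 0.005841099014250948, dn u = 0.6462095974031758
sn v = -0.9558330071348281, cn v = -0.2939102966409849, dn v = 0.6840171322377201
m = k² = 0.582433027929
D = 1 − m·sn²u·sn²v = 0.4678975923169826
cn(u+v) = (cn u·cn v − sn u·sn v·dn u·dn v)/D = 0.4207718438930565/0.4678975923169826 = 0.8992819172448311

cn(u+v)=0.899282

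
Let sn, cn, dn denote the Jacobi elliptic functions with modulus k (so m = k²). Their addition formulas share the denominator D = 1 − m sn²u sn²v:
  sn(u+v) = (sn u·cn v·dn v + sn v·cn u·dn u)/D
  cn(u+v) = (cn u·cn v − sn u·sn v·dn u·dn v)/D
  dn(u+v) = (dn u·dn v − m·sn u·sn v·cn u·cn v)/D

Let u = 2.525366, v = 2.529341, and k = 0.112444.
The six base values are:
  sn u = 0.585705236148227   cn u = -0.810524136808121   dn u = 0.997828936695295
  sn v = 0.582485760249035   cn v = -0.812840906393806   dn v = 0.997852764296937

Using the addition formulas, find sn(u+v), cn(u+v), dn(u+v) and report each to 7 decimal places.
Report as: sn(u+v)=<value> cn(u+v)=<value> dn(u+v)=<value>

sn(u+v)=-0.9475511 cn(u+v)=0.3196042 dn(u+v)=0.9943077

m = k² = 0.012643653136
D = 1 − m·sn²u·sn²v = 0.9985283605823413
sn(u+v) = (sn u·cn v·dn v + sn v·cn u·dn u)/D = -0.9461566762409401/0.9985283605823413 = -0.9475511298338506
cn(u+v) = (cn u·cn v − sn u·sn v·dn u·dn v)/D = 0.319133876127175/0.9985283605823413 = 0.3196042182928648
dn(u+v) = (dn u·dn v − m·sn u·sn v·cn u·cn v)/D = 0.9928444647126895/0.9985283605823413 = 0.9943077271572567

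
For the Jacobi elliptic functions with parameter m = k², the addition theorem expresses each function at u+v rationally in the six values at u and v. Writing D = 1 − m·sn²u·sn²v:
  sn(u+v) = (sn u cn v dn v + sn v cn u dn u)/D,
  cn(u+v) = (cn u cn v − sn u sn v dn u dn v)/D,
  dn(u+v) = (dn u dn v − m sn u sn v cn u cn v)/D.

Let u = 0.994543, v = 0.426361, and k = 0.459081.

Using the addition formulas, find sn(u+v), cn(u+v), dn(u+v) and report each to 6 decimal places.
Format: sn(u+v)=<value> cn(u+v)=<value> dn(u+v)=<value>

sn(u+v)=0.976466 cn(u+v)=0.215673 dn(u+v)=0.893895

sn u = 0.8227863481382174, cn u = 0.5683507942436398, dn u = 0.9259175916890309
sn v = 0.4111726422632461, cn v = 0.9115574903725276, dn v = 0.9820229519103011
m = k² = 0.210755364561
D = 1 − m·sn²u·sn²v = 0.9758786720201437
sn(u+v) = (sn u·cn v·dn v + sn v·cn u·dn u)/D = 0.9529119236322381/0.9758786720201437 = 0.9764655699049528
cn(u+v) = (cn u·cn v − sn u·sn v·dn u·dn v)/D = 0.2104710153520117/0.9758786720201437 = 0.2156733427899603
dn(u+v) = (dn u·dn v − m·sn u·sn v·cn u·cn v)/D = 0.8723328735230551/0.9758786720201437 = 0.8938948032517804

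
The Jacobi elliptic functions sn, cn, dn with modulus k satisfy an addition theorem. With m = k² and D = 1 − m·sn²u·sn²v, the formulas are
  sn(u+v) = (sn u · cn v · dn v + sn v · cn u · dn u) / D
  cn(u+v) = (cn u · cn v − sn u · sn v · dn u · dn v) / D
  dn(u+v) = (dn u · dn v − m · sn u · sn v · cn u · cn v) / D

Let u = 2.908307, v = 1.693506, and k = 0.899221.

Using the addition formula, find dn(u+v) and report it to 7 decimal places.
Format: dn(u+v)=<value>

dn(u+v)=0.9990919

sn u = 0.9579794524779356, cn u = -0.2868368327639858, dn u = 0.5078674287208567
sn v = 0.9645437246874237, cn v = 0.26392310085726, dn v = 0.4977196411505028
m = k² = 0.808598406841
D = 1 − m·sn²u·sn²v = 0.3096185571895741
dn(u+v) = (dn u·dn v − m·sn u·sn v·cn u·cn v)/D = 0.3093374070042267/0.3096185571895741 = 0.9990919465942242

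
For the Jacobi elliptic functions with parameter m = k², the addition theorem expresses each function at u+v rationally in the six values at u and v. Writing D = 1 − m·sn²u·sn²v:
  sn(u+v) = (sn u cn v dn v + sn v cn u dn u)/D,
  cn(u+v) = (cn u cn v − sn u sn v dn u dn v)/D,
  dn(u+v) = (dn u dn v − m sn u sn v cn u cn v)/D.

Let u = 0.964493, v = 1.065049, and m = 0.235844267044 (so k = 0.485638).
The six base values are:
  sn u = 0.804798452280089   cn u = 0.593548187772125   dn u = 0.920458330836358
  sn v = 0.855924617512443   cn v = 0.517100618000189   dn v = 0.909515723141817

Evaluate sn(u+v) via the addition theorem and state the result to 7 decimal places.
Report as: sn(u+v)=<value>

sn(u+v)=0.9527512

m = k² = 0.235844267044
D = 1 − m·sn²u·sn²v = 0.8880895547399551
sn(u+v) = (sn u·cn v·dn v + sn v·cn u·dn u)/D = 0.846128431697903/0.8880895547399551 = 0.9527512480941871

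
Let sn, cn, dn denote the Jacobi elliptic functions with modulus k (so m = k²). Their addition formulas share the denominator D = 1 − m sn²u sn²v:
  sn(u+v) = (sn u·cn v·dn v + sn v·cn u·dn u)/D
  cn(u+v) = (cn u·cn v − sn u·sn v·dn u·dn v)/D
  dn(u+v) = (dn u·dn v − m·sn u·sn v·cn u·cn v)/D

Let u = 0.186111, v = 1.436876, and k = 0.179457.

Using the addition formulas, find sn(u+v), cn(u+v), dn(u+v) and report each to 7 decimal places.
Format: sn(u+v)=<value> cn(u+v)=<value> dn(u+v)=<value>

sn u = 0.1850046952003142, cn u = 0.9827376367850368, dn u = 0.9994487151745716
sn v = 0.9895873983600053, cn v = 0.1439332519158661, dn v = 0.9841048548033894
m = k² = 0.032204814849
D = 1 − m·sn²u·sn²v = 0.9989205696619642
sn(u+v) = (sn u·cn v·dn v + sn v·cn u·dn u)/D = 0.9981737203975219/0.9989205696619642 = 0.9992523436926571
cn(u+v) = (cn u·cn v − sn u·sn v·dn u·dn v)/D = -0.0386203107386888/0.9989205696619642 = -0.03866204372161238
dn(u+v) = (dn u·dn v − m·sn u·sn v·cn u·cn v)/D = 0.9827283511861634/0.9989205696619642 = 0.9837902842652642

sn(u+v)=0.9992523 cn(u+v)=-0.0386620 dn(u+v)=0.9837903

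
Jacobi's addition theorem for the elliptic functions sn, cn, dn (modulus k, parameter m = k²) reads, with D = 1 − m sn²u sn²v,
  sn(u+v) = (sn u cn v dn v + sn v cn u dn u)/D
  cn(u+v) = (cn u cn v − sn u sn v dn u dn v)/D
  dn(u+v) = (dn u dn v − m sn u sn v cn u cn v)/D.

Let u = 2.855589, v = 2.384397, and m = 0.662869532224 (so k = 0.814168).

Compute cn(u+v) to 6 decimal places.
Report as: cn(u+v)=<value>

sn u = 0.868460346377906, cn u = -0.4957586376142805, dn u = 0.7071409374333172
sn v = 0.9775593167694689, cn v = -0.2106603479471377, dn v = 0.6054313730739452
m = k² = 0.662869532224
D = 1 − m·sn²u·sn²v = 0.5222350528064182
cn(u+v) = (cn u·cn v − sn u·sn v·dn u·dn v)/D = -0.2590294996420493/0.5222350528064182 = -0.4960017491167262

cn(u+v)=-0.496002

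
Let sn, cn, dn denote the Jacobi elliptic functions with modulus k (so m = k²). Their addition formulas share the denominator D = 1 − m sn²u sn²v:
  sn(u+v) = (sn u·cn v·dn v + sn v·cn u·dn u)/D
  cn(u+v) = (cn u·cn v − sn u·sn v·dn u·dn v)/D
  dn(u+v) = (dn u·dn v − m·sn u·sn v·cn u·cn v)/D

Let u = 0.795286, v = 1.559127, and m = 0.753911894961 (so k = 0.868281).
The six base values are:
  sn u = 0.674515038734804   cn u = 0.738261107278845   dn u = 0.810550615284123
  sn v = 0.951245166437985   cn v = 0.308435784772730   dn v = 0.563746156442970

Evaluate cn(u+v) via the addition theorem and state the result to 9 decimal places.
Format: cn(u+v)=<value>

m = k² = 0.753911894961
D = 1 − m·sn²u·sn²v = 0.6896235256963264
cn(u+v) = (cn u·cn v − sn u·sn v·dn u·dn v)/D = -0.06548296503014007/0.6896235256963264 = -0.09495465654832561

cn(u+v)=-0.094954657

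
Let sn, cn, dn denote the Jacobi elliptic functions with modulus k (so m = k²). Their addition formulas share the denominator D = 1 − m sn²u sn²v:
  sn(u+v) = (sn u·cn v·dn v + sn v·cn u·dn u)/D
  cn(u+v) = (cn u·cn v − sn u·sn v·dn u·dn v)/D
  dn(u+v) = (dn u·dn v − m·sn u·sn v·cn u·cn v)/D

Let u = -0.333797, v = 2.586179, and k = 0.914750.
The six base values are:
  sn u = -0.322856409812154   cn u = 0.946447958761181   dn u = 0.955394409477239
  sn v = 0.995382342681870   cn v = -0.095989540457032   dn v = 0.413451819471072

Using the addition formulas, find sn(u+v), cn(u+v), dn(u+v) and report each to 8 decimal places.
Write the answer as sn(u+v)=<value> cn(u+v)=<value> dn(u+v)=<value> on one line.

m = k² = 0.8367675625
D = 1 − m·sn²u·sn²v = 0.9135821360587131
sn(u+v) = (sn u·cn v·dn v + sn v·cn u·dn u)/D = 0.9128688778858971/0.9135821360587131 = 0.9992192730739099
cn(u+v) = (cn u·cn v − sn u·sn v·dn u·dn v)/D = 0.03609336660584625/0.9135821360587131 = 0.03950752229192739
dn(u+v) = (dn u·dn v − m·sn u·sn v·cn u·cn v)/D = 0.3705794800549098/0.9135821360587131 = 0.4056334569474263

sn(u+v)=0.99921927 cn(u+v)=0.03950752 dn(u+v)=0.40563346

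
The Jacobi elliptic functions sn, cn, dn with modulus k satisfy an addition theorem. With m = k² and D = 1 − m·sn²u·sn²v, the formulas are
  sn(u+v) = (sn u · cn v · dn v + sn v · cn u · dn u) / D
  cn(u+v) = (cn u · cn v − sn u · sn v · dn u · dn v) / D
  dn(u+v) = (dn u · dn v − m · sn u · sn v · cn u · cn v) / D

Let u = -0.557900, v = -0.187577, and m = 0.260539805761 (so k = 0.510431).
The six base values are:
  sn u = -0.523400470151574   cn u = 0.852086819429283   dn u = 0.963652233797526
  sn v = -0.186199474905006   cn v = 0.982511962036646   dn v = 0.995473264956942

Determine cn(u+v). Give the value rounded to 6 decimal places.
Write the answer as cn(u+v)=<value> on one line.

m = k² = 0.260539805761
D = 1 − m·sn²u·sn²v = 0.9975254330646466
cn(u+v) = (cn u·cn v − sn u·sn v·dn u·dn v)/D = 0.7436960667219211/0.9975254330646466 = 0.7455409577248587

cn(u+v)=0.745541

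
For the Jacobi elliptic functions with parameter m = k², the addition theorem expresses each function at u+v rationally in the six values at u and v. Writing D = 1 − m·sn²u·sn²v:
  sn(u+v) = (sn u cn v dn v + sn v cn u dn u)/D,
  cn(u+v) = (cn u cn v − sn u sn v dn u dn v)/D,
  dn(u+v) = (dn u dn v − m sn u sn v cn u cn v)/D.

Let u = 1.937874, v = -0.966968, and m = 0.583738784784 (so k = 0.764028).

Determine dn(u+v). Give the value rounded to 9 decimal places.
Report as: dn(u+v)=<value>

dn(u+v)=0.801889392

sn u = 0.999993708434478, cn u = -0.003547265349559385, dn u = 0.6451887789279335
sn v = -0.7800299480416444, cn v = 0.625742183457492, dn v = 0.803010617086541
m = k² = 0.583738784784
D = 1 − m·sn²u·sn²v = 0.6448305203399899
dn(u+v) = (dn u·dn v − m·sn u·sn v·cn u·cn v)/D = 0.5170827536104714/0.6448305203399899 = 0.8018893915533605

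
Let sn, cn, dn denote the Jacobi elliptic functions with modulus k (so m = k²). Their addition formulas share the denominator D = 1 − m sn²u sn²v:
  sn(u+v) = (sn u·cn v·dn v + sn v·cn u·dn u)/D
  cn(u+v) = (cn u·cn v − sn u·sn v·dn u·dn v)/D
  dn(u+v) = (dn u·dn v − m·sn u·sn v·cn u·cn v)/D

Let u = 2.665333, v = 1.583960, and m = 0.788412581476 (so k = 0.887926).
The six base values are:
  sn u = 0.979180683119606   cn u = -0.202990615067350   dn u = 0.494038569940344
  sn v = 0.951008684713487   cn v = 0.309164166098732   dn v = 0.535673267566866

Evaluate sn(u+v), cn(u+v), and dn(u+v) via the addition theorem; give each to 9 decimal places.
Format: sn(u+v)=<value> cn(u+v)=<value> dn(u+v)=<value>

sn(u+v)=0.211145117 cn(u+v)=-0.977454725 dn(u+v)=0.982268184

m = k² = 0.788412581476
D = 1 − m·sn²u·sn²v = 0.3163273811951251
sn(u+v) = (sn u·cn v·dn v + sn v·cn u·dn u)/D = 0.06679098195501586/0.3163273811951251 = 0.2111451171336197
cn(u+v) = (cn u·cn v − sn u·sn v·dn u·dn v)/D = -0.3091956934099353/0.3163273811951251 = -0.9774547250438917
dn(u+v) = (dn u·dn v − m·sn u·sn v·cn u·cn v)/D = 0.3107183222149662/0.3163273811951251 = 0.9822681838070193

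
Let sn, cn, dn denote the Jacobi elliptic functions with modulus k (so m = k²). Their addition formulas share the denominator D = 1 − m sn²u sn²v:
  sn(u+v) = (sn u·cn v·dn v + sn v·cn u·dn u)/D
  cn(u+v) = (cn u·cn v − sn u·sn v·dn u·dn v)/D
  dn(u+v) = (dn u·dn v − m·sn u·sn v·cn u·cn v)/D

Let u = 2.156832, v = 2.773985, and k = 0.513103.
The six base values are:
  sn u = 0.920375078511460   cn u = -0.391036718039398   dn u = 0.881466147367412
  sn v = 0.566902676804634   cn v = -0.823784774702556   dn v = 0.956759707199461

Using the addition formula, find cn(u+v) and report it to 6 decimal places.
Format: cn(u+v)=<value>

cn(u+v)=-0.127002

m = k² = 0.263274688609
D = 1 − m·sn²u·sn²v = 0.9283269602063744
cn(u+v) = (cn u·cn v − sn u·sn v·dn u·dn v)/D = -0.1178994867365863/0.9283269602063744 = -0.1270021143308994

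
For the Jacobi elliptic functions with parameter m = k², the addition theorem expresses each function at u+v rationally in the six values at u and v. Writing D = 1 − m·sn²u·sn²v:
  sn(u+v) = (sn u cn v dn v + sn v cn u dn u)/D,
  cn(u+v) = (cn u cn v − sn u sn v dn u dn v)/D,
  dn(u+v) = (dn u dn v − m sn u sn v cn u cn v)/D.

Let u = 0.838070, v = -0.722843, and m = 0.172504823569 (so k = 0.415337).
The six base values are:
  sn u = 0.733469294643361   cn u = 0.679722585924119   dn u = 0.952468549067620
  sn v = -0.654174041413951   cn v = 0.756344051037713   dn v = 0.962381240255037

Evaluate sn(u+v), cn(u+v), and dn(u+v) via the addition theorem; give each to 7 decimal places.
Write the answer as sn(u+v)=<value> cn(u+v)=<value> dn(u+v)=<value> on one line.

sn(u+v)=0.1149286 cn(u+v)=0.9933738 dn(u+v)=0.9988601

m = k² = 0.172504823569
D = 1 − m·sn²u·sn²v = 0.9602852592509943
sn(u+v) = (sn u·cn v·dn v + sn v·cn u·dn u)/D = 0.1103642525577275/0.9602852592509943 = 0.1149286126122665
cn(u+v) = (cn u·cn v − sn u·sn v·dn u·dn v)/D = 0.9539221723453772/0.9602852592509943 = 0.9933737534297046
dn(u+v) = (dn u·dn v − m·sn u·sn v·cn u·cn v)/D = 0.9591906088523449/0.9602852592509943 = 0.9988600778902894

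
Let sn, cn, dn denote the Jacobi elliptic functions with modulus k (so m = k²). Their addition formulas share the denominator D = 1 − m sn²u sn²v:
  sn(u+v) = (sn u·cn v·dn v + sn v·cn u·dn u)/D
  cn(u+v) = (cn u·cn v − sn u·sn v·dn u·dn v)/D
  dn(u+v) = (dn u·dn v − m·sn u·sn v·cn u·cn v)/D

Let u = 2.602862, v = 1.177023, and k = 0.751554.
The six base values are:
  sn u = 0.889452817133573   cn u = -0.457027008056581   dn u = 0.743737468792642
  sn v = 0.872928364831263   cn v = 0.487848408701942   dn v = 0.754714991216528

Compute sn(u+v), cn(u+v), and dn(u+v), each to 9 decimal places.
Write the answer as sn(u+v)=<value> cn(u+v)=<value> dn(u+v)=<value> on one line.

sn(u+v)=0.046655536 cn(u+v)=-0.998911038 dn(u+v)=0.999385063

m = k² = 0.564833414916
D = 1 − m·sn²u·sn²v = 0.6594950557391655
sn(u+v) = (sn u·cn v·dn v + sn v·cn u·dn u)/D = 0.03076909553717071/0.6594950557391655 = 0.04665553633709134
cn(u+v) = (cn u·cn v − sn u·sn v·dn u·dn v)/D = -0.6587768903841645/0.6594950557391655 = -0.9989110375449349
dn(u+v) = (dn u·dn v − m·sn u·sn v·cn u·cn v)/D = 0.6590895081216272/0.6594950557391655 = 0.9993850634451175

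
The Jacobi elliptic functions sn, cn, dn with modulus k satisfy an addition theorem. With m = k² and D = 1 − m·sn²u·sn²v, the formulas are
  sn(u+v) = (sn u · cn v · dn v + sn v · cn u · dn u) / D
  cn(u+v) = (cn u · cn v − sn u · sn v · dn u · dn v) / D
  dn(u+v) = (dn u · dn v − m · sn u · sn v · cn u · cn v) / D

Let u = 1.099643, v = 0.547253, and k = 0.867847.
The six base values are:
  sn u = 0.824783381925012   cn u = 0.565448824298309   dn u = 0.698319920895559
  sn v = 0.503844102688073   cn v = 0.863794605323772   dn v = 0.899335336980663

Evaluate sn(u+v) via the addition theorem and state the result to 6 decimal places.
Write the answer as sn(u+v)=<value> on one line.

sn(u+v)=0.965216

m = k² = 0.753158415409
D = 1 − m·sn²u·sn²v = 0.869935583654635
sn(u+v) = (sn u·cn v·dn v + sn v·cn u·dn u)/D = 0.8396755450518717/0.869935583654635 = 0.9652157709474998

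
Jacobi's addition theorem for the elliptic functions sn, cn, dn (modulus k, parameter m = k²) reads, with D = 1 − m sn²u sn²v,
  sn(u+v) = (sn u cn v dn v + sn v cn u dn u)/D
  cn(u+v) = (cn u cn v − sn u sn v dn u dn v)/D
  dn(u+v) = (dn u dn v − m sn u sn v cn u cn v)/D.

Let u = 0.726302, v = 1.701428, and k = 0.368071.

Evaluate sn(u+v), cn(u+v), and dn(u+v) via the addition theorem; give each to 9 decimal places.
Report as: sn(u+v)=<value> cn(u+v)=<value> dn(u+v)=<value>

sn(u+v)=0.729803696 cn(u+v)=-0.683656760 dn(u+v)=0.963246346

sn u = 0.6582829404170548, cn u = 0.752770596102077, dn u = 0.9702026596226985
sn v = 0.9976999515691398, cn v = -0.0677850030533018, dn v = 0.9301323702477242
m = k² = 0.135476261041
D = 1 − m·sn²u·sn²v = 0.9415629471299531
sn(u+v) = (sn u·cn v·dn v + sn v·cn u·dn u)/D = 0.6871561190395932/0.9415629471299531 = 0.7298036962203791
cn(u+v) = (cn u·cn v − sn u·sn v·dn u·dn v)/D = -0.6437058734192871/0.9415629471299531 = -0.6836567596265487
dn(u+v) = (dn u·dn v − m·sn u·sn v·cn u·cn v)/D = 0.9069570684307781/0.9415629471299531 = 0.9632463460837539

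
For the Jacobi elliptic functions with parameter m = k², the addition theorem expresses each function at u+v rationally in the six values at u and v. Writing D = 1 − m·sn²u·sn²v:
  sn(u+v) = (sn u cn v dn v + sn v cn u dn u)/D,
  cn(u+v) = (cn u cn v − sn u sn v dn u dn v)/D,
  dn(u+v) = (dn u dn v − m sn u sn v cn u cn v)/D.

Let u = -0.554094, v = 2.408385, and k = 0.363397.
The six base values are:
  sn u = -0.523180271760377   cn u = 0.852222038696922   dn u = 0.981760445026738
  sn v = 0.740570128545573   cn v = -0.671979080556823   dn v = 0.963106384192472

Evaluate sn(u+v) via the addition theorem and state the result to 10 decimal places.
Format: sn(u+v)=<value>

m = k² = 0.132057379609
D = 1 − m·sn²u·sn²v = 0.9801757039559097
sn(u+v) = (sn u·cn v·dn v + sn v·cn u·dn u)/D = 0.958214300790878/0.9801757039559097 = 0.9775944220241358

sn(u+v)=0.9775944220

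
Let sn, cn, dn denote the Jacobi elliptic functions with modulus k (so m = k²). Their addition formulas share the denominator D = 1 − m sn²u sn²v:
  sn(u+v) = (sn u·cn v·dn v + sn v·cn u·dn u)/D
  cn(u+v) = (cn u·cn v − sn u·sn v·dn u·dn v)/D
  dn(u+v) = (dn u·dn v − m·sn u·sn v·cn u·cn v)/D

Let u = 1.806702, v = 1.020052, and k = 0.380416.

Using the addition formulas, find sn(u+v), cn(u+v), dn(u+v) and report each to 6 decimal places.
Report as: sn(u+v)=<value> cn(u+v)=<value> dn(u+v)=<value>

sn u = 0.9870728433490733, cn u = -0.1602722743420575, dn u = 0.9268230816141413
sn v = 0.841102708713866, cn v = 0.5408754324187755, dn v = 0.9474280368925932
m = k² = 0.144716333056
D = 1 − m·sn²u·sn²v = 0.9002497437747192
sn(u+v) = (sn u·cn v·dn v + sn v·cn u·dn u)/D = 0.3808753527855703/0.9002497437747192 = 0.4230774353665148
cn(u+v) = (cn u·cn v − sn u·sn v·dn u·dn v)/D = -0.8157104675109392/0.9002497437747192 = -0.9060935292141162
dn(u+v) = (dn u·dn v − m·sn u·sn v·cn u·cn v)/D = 0.8885134645141627/0.9002497437747192 = 0.9869633073025418

sn(u+v)=0.423077 cn(u+v)=-0.906094 dn(u+v)=0.986963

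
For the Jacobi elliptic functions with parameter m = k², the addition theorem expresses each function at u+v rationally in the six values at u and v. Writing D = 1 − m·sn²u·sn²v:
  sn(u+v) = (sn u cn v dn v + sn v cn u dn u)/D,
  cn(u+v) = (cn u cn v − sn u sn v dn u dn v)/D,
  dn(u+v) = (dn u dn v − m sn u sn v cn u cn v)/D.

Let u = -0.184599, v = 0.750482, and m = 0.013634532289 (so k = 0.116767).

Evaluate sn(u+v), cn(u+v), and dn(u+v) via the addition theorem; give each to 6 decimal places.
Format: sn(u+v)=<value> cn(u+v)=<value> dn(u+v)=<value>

sn(u+v)=0.535835 cn(u+v)=0.844322 dn(u+v)=0.998041

sn u = -0.1835384051713836, cn u = 0.983012540015205, dn u = 0.9997703248373637
sn v = 0.6813637640567671, cn v = 0.7319449576507746, dn v = 0.9968300149391862
m = k² = 0.013634532289
D = 1 − m·sn²u·sn²v = 0.9997867680792908
sn(u+v) = (sn u·cn v·dn v + sn v·cn u·dn u)/D = 0.5357211360786355/0.9997867680792908 = 0.5358353932887304
cn(u+v) = (cn u·cn v − sn u·sn v·dn u·dn v)/D = 0.8441424322856005/0.9997867680792908 = 0.844322468787318
dn(u+v) = (dn u·dn v − m·sn u·sn v·cn u·cn v)/D = 0.997827895938814/0.9997867680792908 = 0.9980407100763696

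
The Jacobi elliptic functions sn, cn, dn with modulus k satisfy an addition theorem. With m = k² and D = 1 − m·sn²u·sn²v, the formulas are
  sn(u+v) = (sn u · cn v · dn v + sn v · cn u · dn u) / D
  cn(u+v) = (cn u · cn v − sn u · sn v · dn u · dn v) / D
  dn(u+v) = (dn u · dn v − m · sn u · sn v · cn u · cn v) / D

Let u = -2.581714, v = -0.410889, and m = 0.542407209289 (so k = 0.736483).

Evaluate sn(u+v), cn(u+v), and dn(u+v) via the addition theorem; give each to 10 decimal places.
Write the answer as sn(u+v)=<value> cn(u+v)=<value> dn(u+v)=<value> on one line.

sn(u+v)=-0.6829822524 cn(u+v)=-0.7304349683 dn(u+v)=0.8642836068

sn u = -0.8841405632751994, cn u = -0.467221001637783, dn u = 0.7589452050979336
sn v = -0.3938809702531853, cn v = 0.9191614554975689, dn v = 0.9570003877204355
m = k² = 0.542407209289
D = 1 − m·sn²u·sn²v = 0.9342193617229595
sn(u+v) = (sn u·cn v·dn v + sn v·cn u·dn u)/D = -0.6380552438687142/0.9342193617229595 = -0.6829822523609053
cn(u+v) = (cn u·cn v − sn u·sn v·dn u·dn v)/D = -0.6823864898938794/0.9342193617229595 = -0.7304349683305316
dn(u+v) = (dn u·dn v − m·sn u·sn v·cn u·cn v)/D = 0.8074304794485678/0.9342193617229595 = 0.8642836067531743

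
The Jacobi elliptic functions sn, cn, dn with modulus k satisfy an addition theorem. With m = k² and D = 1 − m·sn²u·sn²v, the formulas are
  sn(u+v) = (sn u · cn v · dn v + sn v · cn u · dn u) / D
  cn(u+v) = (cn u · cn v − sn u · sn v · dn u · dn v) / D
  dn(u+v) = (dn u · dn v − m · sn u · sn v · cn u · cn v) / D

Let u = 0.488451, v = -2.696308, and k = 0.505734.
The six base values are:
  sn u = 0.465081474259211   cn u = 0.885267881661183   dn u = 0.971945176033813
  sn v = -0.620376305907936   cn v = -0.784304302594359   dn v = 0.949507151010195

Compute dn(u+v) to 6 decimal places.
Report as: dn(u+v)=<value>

m = k² = 0.255766878756
D = 1 − m·sn²u·sn²v = 0.9787081798362341
dn(u+v) = (dn u·dn v − m·sn u·sn v·cn u·cn v)/D = 0.8716314044064667/0.9787081798362341 = 0.89059376672658

dn(u+v)=0.890594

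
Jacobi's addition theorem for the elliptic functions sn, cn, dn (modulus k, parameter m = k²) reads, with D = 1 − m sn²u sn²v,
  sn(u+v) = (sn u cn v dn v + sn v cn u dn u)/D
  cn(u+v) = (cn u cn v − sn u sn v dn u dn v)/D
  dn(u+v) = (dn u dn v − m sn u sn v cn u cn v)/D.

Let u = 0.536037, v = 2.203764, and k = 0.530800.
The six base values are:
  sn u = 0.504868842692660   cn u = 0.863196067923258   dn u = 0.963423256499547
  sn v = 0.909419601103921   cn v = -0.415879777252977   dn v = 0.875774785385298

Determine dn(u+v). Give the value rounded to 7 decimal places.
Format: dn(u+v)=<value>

m = k² = 0.28174864
D = 1 − m·sn²u·sn²v = 0.9406053142843368
dn(u+v) = (dn u·dn v − m·sn u·sn v·cn u·cn v)/D = 0.8901807000282535/0.9406053142843368 = 0.9463913147307177

dn(u+v)=0.9463913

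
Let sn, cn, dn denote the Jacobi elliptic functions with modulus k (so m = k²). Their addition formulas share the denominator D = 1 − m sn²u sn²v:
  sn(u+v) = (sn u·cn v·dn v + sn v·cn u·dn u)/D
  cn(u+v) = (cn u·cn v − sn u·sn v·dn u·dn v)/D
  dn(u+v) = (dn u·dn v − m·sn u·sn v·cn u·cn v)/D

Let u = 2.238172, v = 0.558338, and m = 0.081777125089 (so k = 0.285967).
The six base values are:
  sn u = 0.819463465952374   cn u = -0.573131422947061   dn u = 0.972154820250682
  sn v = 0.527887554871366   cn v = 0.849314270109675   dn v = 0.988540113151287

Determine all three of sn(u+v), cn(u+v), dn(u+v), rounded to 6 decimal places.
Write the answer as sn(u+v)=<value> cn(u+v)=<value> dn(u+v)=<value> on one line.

m = k² = 0.081777125089
D = 1 − m·sn²u·sn²v = 0.9846970951432062
sn(u+v) = (sn u·cn v·dn v + sn v·cn u·dn u)/D = 0.393881724611267/0.9846970951432062 = 0.4000029314131206
cn(u+v) = (cn u·cn v − sn u·sn v·dn u·dn v)/D = -0.9024885352184384/0.9846970951432062 = -0.9165138596120139
dn(u+v) = (dn u·dn v − m·sn u·sn v·cn u·cn v)/D = 0.9782337327855338/0.9846970951432062 = 0.9934361923178697

sn(u+v)=0.400003 cn(u+v)=-0.916514 dn(u+v)=0.993436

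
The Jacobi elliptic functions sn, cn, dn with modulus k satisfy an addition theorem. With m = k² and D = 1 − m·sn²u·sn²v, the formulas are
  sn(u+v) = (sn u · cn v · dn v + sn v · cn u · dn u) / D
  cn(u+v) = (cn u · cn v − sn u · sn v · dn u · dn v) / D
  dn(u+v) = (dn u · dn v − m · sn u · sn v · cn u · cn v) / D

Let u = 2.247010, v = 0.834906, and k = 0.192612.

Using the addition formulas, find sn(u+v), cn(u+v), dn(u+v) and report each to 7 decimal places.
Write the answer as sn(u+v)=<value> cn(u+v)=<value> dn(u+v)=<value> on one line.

sn(u+v)=0.0893150 cn(u+v)=-0.9960034 dn(u+v)=0.9998520

sn u = 0.7957429342717159, cn u = -0.6056345288675668, dn u = 0.988184404881093
sn v = 0.7391307768409041, cn v = 0.6735619457233028, dn v = 0.9898141626585271
m = k² = 0.037099382544
D = 1 − m·sn²u·sn²v = 0.987166212727321
sn(u+v) = (sn u·cn v·dn v + sn v·cn u·dn u)/D = 0.08816878207086989/0.987166212727321 = 0.08931503219430407
cn(u+v) = (cn u·cn v − sn u·sn v·dn u·dn v)/D = -0.983220930116188/0.987166212727321 = -0.9960034262110399
dn(u+v) = (dn u·dn v − m·sn u·sn v·cn u·cn v)/D = 0.9870201268535759/0.987166212727321 = 0.9998520149171825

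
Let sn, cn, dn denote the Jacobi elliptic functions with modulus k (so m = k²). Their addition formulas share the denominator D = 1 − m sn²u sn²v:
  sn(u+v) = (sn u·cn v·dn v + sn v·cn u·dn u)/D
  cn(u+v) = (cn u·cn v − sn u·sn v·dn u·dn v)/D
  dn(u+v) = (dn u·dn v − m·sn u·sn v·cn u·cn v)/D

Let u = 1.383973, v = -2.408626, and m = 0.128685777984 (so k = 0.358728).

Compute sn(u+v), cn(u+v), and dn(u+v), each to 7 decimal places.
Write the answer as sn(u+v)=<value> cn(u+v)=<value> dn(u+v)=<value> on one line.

sn u = 0.9746618294098986, cn u = 0.2236835226192348, dn u = 0.936884692580267
sn v = -0.7386009758379152, cn v = -0.6741428620784168, dn v = 0.9642602694201127
m = k² = 0.128685777984
D = 1 − m·sn²u·sn²v = 0.9333103830402884
sn(u+v) = (sn u·cn v·dn v + sn v·cn u·dn u)/D = -0.7883635279824604/0.9333103830402884 = -0.8446959792886275
cn(u+v) = (cn u·cn v − sn u·sn v·dn u·dn v)/D = 0.4995510172523505/0.9333103830402884 = 0.5352463942649466
dn(u+v) = (dn u·dn v − m·sn u·sn v·cn u·cn v)/D = 0.8894312034616935/0.9333103830402884 = 0.9529854372393704

sn(u+v)=-0.8446960 cn(u+v)=0.5352464 dn(u+v)=0.9529854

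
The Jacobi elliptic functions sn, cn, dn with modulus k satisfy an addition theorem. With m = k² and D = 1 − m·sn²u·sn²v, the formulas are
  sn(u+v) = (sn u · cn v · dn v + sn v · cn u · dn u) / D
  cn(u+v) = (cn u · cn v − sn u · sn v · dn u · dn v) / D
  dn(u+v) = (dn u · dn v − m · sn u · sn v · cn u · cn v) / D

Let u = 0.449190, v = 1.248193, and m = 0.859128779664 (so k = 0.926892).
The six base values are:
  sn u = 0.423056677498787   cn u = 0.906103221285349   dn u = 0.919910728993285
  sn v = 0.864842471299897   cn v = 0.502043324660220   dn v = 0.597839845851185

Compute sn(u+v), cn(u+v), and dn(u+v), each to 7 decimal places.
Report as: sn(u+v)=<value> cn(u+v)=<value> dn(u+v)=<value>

m = k² = 0.859128779664
D = 1 − m·sn²u·sn²v = 0.8849916442657562
sn(u+v) = (sn u·cn v·dn v + sn v·cn u·dn u)/D = 0.8478525365815379/0.8849916442657562 = 0.9580345103540146
cn(u+v) = (cn u·cn v − sn u·sn v·dn u·dn v)/D = 0.2536854087890325/0.8849916442657562 = 0.2866528858580418
dn(u+v) = (dn u·dn v − m·sn u·sn v·cn u·cn v)/D = 0.4069669717799721/0.8849916442657562 = 0.4598540273423904

sn(u+v)=0.9580345 cn(u+v)=0.2866529 dn(u+v)=0.4598540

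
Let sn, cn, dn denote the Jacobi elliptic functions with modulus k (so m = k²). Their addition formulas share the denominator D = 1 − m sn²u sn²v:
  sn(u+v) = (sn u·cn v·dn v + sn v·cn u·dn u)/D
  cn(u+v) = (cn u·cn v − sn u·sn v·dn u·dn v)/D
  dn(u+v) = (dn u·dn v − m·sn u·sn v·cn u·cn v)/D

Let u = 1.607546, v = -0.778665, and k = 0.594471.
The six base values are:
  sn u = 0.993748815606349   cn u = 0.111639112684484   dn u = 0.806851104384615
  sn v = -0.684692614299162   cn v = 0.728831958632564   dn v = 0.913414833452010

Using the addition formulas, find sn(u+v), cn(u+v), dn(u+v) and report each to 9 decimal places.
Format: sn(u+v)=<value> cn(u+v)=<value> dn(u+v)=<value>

m = k² = 0.353395769841
D = 1 − m·sn²u·sn²v = 0.8363914931225094
sn(u+v) = (sn u·cn v·dn v + sn v·cn u·dn u)/D = 0.5998898778990054/0.8363914931225094 = 0.7172357476514138
cn(u+v) = (cn u·cn v − sn u·sn v·dn u·dn v)/D = 0.5828231843037965/0.8363914931225094 = 0.6968305979869982
dn(u+v) = (dn u·dn v − m·sn u·sn v·cn u·cn v)/D = 0.7565546565588918/0.8363914931225094 = 0.9045460920871374

sn(u+v)=0.717235748 cn(u+v)=0.696830598 dn(u+v)=0.904546092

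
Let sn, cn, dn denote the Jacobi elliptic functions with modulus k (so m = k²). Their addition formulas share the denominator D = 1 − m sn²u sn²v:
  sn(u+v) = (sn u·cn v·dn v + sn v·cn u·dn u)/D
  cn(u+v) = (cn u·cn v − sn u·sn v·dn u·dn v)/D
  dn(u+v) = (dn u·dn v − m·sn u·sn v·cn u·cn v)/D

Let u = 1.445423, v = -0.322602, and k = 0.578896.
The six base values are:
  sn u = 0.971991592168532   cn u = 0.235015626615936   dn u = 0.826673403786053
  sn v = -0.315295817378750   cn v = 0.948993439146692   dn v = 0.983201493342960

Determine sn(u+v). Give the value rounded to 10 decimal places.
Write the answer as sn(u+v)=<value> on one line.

m = k² = 0.335120578816
D = 1 − m·sn²u·sn²v = 0.9685252323281338
sn(u+v) = (sn u·cn v·dn v + sn v·cn u·dn u)/D = 0.8456624324714553/0.9685252323281338 = 0.8731444512175053

sn(u+v)=0.8731444512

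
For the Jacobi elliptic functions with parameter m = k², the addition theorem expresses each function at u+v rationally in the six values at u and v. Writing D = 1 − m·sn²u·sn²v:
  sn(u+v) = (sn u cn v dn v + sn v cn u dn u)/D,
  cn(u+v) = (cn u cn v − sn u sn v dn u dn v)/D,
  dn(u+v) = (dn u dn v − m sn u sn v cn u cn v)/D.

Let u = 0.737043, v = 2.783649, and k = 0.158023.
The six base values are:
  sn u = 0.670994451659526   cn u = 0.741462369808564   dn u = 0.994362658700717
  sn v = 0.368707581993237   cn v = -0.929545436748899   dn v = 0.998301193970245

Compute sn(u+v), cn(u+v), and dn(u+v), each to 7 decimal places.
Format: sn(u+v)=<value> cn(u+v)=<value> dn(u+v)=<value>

sn(u+v)=-0.3513556 cn(u+v)=-0.9362421 dn(u+v)=0.9984574

m = k² = 0.024971268529
D = 1 − m·sn²u·sn²v = 0.9984715803946879
sn(u+v) = (sn u·cn v·dn v + sn v·cn u·dn u)/D = -0.3508186062386328/0.9984715803946879 = -0.3513556250644179
cn(u+v) = (cn u·cn v − sn u·sn v·dn u·dn v)/D = -0.9348111051825652/0.9984715803946879 = -0.9362420759267296
dn(u+v) = (dn u·dn v − m·sn u·sn v·cn u·cn v)/D = 0.9969313870984649/0.9984715803946879 = 0.9984574490386454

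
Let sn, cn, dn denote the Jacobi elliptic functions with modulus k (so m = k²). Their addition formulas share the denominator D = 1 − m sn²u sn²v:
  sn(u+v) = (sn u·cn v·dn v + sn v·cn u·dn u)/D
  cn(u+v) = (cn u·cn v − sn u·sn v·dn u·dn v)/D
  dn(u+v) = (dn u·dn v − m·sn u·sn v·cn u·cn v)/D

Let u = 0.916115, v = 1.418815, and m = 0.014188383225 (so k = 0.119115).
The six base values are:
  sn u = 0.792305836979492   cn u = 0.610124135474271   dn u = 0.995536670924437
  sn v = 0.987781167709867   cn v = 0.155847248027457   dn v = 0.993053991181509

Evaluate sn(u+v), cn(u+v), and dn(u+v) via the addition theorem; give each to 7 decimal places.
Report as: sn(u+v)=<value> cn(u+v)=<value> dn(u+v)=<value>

m = k² = 0.014188383225
D = 1 − m·sn²u·sn²v = 0.9913095932282393
sn(u+v) = (sn u·cn v·dn v + sn v·cn u·dn u)/D = 0.7226002205908466/0.9913095932282393 = 0.7289349619200901
cn(u+v) = (cn u·cn v − sn u·sn v·dn u·dn v)/D = -0.6786336499381659/0.9913095932282393 = -0.6845829542798717
dn(u+v) = (dn u·dn v − m·sn u·sn v·cn u·cn v)/D = 0.9875658104749297/0.9913095932282393 = 0.9962233970306716

sn(u+v)=0.7289350 cn(u+v)=-0.6845830 dn(u+v)=0.9962234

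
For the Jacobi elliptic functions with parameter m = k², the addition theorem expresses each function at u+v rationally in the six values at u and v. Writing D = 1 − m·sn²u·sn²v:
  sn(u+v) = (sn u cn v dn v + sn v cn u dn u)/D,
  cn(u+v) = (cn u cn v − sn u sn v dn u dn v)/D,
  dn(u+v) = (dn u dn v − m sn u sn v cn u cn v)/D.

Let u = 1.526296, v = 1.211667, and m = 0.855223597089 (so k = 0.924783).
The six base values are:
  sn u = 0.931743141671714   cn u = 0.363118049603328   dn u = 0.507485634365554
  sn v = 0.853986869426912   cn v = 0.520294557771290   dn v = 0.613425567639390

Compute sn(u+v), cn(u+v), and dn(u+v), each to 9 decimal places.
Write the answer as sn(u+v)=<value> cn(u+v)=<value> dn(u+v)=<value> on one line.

m = k² = 0.855223597089
D = 1 − m·sn²u·sn²v = 0.4585299109311151
sn(u+v) = (sn u·cn v·dn v + sn v·cn u·dn u)/D = 0.454747293884304/0.4585299109311151 = 0.9917505555109154
cn(u+v) = (cn u·cn v − sn u·sn v·dn u·dn v)/D = -0.05877565757521423/0.4585299109311151 = -0.1281828211726935
dn(u+v) = (dn u·dn v − m·sn u·sn v·cn u·cn v)/D = 0.1827392372440001/0.4585299109311151 = 0.3985328609706618

sn(u+v)=0.991750556 cn(u+v)=-0.128182821 dn(u+v)=0.398532861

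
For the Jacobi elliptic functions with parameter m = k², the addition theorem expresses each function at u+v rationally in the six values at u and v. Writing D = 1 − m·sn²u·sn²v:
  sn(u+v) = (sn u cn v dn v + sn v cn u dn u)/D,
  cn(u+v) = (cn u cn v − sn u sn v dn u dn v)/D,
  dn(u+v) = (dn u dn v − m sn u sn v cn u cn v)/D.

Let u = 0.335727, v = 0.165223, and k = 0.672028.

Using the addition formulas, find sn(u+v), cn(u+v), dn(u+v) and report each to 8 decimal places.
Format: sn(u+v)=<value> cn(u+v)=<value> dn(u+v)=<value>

sn(u+v)=0.47238234 cn(u+v)=0.88139374 dn(u+v)=0.94827362

sn u = 0.3268311747362849, cn u = 0.9450827388226387, dn u = 0.9755810585893485
sn v = 0.1641394400259632, cn v = 0.9864371466180515, dn v = 0.9938976407398123
m = k² = 0.451621632784
D = 1 − m·sn²u·sn²v = 0.9987002866453528
sn(u+v) = (sn u·cn v·dn v + sn v·cn u·dn u)/D = 0.4717683751594797/0.9987002866453528 = 0.4723823367911066
cn(u+v) = (cn u·cn v − sn u·sn v·dn u·dn v)/D = 0.8802481824717926/0.9987002866453528 = 0.8813937416885677
dn(u+v) = (dn u·dn v − m·sn u·sn v·cn u·cn v)/D = 0.9470411360053649/0.9987002866453528 = 0.9482736198929995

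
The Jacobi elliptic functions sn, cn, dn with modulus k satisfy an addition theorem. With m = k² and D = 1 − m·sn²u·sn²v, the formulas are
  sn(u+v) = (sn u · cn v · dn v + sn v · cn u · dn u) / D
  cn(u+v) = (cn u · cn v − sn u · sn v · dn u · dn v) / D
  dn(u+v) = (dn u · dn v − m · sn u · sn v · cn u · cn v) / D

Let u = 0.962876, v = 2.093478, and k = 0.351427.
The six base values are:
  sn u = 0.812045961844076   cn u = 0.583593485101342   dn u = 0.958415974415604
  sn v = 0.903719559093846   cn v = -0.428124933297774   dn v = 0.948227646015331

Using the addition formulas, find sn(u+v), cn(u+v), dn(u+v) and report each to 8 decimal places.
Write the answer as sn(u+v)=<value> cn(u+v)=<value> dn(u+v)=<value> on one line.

m = k² = 0.123500936329
D = 1 − m·sn²u·sn²v = 0.9334881793900839
sn(u+v) = (sn u·cn v·dn v + sn v·cn u·dn u)/D = 0.1758151347938666/0.9334881793900839 = 0.1883421115291888
cn(u+v) = (cn u·cn v − sn u·sn v·dn u·dn v)/D = -0.9167819912271553/0.9334881793900839 = -0.982103481831078
dn(u+v) = (dn u·dn v − m·sn u·sn v·cn u·cn v)/D = 0.9314411674162756/0.9334881793900839 = 0.9978071366954579

sn(u+v)=0.18834211 cn(u+v)=-0.98210348 dn(u+v)=0.99780714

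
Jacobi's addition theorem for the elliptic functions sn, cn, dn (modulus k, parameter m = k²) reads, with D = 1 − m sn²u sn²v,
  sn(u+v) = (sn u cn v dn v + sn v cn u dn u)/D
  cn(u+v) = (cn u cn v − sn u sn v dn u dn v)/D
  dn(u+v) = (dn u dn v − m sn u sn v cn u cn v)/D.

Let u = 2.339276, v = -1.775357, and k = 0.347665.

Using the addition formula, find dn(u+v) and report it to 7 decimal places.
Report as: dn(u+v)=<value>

sn u = 0.7781292790690147, cn u = -0.6281041514395008, dn u = 0.9627120183867769
sn v = -0.9896416937724303, cn v = -0.1435594578815179, dn v = 0.9389462794324232
m = k² = 0.120870952225
D = 1 − m·sn²u·sn²v = 0.9283227350204836
dn(u+v) = (dn u·dn v − m·sn u·sn v·cn u·cn v)/D = 0.912327827919367/0.9283227350204836 = 0.9827701008520881

dn(u+v)=0.9827701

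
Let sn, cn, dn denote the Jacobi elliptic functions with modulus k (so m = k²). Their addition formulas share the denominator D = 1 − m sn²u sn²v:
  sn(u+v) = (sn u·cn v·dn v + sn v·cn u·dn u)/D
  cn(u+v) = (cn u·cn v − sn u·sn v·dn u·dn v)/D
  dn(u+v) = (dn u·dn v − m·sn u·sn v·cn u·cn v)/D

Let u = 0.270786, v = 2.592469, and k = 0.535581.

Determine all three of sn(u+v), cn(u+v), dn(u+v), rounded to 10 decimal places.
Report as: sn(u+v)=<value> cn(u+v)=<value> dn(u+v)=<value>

sn u = 0.2665883167618881, cn u = 0.9638104945299481, dn u = 0.9897545024794239
sn v = 0.7153681966221972, cn v = -0.6987476964266183, dn v = 0.9236912734513512
m = k² = 0.286847007561
D = 1 − m·sn²u·sn²v = 0.9895674180231788
sn(u+v) = (sn u·cn v·dn v + sn v·cn u·dn u)/D = 0.5103519787401645/0.9895674180231788 = 0.5157323992736899
cn(u+v) = (cn u·cn v − sn u·sn v·dn u·dn v)/D = -0.8478116138677621/0.9895674180231788 = -0.8567497256138477
dn(u+v) = (dn u·dn v − m·sn u·sn v·cn u·cn v)/D = 0.9510687405650225/0.9895674180231788 = 0.9610954476097609

sn(u+v)=0.5157323993 cn(u+v)=-0.8567497256 dn(u+v)=0.9610954476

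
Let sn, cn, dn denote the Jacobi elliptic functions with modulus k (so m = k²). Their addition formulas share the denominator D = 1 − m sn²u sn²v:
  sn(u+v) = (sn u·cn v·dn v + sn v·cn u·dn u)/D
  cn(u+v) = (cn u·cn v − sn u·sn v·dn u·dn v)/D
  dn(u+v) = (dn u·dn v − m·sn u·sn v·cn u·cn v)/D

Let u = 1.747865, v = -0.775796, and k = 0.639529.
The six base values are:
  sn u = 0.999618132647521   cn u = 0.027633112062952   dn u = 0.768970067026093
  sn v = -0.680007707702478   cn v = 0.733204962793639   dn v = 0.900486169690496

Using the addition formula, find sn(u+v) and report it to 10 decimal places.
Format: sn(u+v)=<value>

sn(u+v)=0.7959600140

m = k² = 0.408997341841
D = 1 − m·sn²u·sn²v = 0.8110197552902256
sn(u+v) = (sn u·cn v·dn v + sn v·cn u·dn u)/D = 0.6455392958035498/0.8110197552902256 = 0.7959600140350981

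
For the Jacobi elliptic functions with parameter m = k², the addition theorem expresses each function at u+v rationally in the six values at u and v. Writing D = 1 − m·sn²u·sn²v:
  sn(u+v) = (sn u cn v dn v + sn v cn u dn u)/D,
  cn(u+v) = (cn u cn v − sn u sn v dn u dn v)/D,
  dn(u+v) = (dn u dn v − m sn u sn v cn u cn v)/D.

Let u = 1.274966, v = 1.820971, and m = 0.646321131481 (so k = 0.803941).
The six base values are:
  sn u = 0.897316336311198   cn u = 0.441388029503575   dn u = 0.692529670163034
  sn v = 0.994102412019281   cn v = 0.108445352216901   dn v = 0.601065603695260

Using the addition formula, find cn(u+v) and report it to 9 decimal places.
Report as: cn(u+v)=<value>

m = k² = 0.646321131481
D = 1 − m·sn²u·sn²v = 0.4857174845459085
cn(u+v) = (cn u·cn v − sn u·sn v·dn u·dn v)/D = -0.3234437906887389/0.4857174845459085 = -0.6659093011467821

cn(u+v)=-0.665909301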